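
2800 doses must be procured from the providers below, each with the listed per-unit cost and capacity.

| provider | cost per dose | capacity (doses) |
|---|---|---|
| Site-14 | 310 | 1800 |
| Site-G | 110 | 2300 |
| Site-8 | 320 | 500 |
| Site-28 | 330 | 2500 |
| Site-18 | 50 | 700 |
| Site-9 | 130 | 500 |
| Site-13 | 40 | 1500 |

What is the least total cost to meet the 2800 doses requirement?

Use providers in increasing cost order.
Take 1500 from Site-13 at 40 → need 1300 more.
Site-18 (50): use full 700 → 600 doses to go.
Site-G (110): take the remaining 600 → done.
Site-9, Site-14, Site-8, Site-28: unused.
Cost = 1500×40 + 700×50 + 600×110 = 161000.

161000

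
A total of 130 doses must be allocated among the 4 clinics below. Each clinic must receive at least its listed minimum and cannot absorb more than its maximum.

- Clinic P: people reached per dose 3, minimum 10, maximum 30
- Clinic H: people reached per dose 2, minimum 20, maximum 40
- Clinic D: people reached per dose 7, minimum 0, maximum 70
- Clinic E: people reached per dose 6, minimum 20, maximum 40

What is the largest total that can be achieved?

Meeting every minimum uses 10+20+0+20 = 50 doses, leaving 80.
Rank by people reached per dose: Clinic D 7 > Clinic E 6 > Clinic P 3 > Clinic H 2.
Clinic D: +70 to 70 (cap) — 10 left.
Clinic E has room for 20 more but only 10 remain, so it gets 30.
Total = 3×10 + 2×20 + 7×70 + 6×30 = 740.

740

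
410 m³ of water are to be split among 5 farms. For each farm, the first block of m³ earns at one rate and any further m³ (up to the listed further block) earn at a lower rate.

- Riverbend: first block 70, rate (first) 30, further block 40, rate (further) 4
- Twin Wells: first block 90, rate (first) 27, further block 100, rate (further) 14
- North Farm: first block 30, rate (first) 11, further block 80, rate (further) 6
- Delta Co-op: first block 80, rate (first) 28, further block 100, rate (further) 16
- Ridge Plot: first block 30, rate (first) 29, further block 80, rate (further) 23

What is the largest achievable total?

10440

Treat each block as its own option and order by rate: Riverbend/tier1 30 > Ridge Plot/tier1 29 > Delta Co-op/tier1 28 > Twin Wells/tier1 27 > Ridge Plot/tier2 23 > Delta Co-op/tier2 16 > Twin Wells/tier2 14 > North Farm/tier1 11 > North Farm/tier2 6 > Riverbend/tier2 4.
Fill Riverbend tier1 block (70 at 30) → 340 left.
Ridge Plot/tier1 (29): +30 → 310 left.
Fill Delta Co-op tier1 block (80 at 28) → 230 left.
Fill Twin Wells tier1 block (90 at 27) → 140 left.
Ridge Plot/tier2 (23): +80 → 60 left.
60 remain; put them into Delta Co-op tier2 at 16.
Total = 30×70 + 29×30 + 28×80 + 27×90 + 23×80 + 16×60 = 10440.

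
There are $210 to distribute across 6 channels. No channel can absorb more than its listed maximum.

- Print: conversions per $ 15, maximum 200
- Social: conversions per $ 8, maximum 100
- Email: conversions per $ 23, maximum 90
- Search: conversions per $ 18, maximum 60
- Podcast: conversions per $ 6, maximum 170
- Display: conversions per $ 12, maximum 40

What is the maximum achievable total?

Highest conversions per $ first: Email 23 > Search 18 > Print 15 > Display 12 > Social 8 > Podcast 6.
Email: +90 to 90 (cap) ; 120 left.
Search takes 60 to reach its cap of 60 ; 60 left.
Print: +60 (room for 200) → 60. Pool exhausted.
Total = 15×60 + 23×90 + 18×60 = 4050.

4050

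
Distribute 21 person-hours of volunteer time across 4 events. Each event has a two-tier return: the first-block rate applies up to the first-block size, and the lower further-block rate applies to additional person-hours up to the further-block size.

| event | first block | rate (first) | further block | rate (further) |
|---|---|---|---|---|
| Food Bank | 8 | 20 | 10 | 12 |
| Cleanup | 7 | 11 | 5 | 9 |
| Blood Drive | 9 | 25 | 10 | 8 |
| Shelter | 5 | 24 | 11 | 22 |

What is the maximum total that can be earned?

Treat each block as its own option and order by rate: Blood Drive/tier1 25 > Shelter/tier1 24 > Shelter/tier2 22 > Food Bank/tier1 20 > Food Bank/tier2 12 > Cleanup/tier1 11 > Cleanup/tier2 9 > Blood Drive/tier2 8.
Fill Blood Drive tier1 block (9 at 25) → 12 left.
Fill Shelter tier1 block (5 at 24) → 7 left.
Shelter/tier2: +7 of 11 at 22; pool empty.
Total = 25×9 + 24×5 + 22×7 = 499.

499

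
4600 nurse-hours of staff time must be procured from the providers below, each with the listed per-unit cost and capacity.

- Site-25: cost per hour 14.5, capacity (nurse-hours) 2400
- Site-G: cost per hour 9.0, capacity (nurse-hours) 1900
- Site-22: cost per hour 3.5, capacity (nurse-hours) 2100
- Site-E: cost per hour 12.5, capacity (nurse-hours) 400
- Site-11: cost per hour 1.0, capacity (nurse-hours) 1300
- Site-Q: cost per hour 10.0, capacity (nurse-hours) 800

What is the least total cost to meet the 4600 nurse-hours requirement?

Cheapest first:
Take 1300 from Site-11 at 1.0 ; need 3300 more.
Site-22 (3.5): use full 2100 ; 1200 nurse-hours to go.
Site-G (9.0): take the remaining 1200 ; done.
Site-Q, Site-E, Site-25: unused.
Cost = 1300×1.0 + 2100×3.5 + 1200×9.0 = 19450.

19450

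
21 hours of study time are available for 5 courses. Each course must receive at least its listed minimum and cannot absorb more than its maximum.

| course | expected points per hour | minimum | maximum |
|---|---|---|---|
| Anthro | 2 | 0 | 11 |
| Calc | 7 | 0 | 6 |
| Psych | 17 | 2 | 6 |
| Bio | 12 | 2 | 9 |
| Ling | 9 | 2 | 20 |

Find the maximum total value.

264

Meeting every minimum uses 0+0+2+2+2 = 6 hours, leaving 15.
Order the courses by expected points per hour: Psych 17 > Bio 12 > Ling 9 > Calc 7 > Anthro 2.
Psych: +4 to 6 (cap) → 11 left.
Bio: +7 to 9 (cap) → 4 left.
Ling has room for 18 more but only 4 remain, so it gets 6.
Total = 17×6 + 12×9 + 9×6 = 264.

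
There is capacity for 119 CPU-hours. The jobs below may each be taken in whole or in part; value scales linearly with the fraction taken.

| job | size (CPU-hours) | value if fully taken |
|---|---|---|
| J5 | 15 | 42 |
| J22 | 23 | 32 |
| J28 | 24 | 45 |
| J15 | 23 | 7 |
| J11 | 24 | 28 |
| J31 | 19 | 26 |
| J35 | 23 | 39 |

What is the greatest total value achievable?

Best value per unit of size first: J5 42/15≈2.8, J28 45/24≈1.88, J35 39/23≈1.7, J22 32/23≈1.39, J31 26/19≈1.37, J11 28/24≈1.17, J15 7/23≈0.304.
Take all of J5 (15 CPU-hours, value 42) ; 104 CPU-hours left.
Take all of J28 (24 CPU-hours, value 45) ; 80 CPU-hours left.
J35: take in full, 23 CPU-hours for value 39 ; 57 left.
All 23 CPU-hours of J22 fit (value 32) ; 34 remain.
All 19 CPU-hours of J31 fit (value 26) ; 15 remain.
Fill the last 15 CPU-hours with part of J11: 15/24 of it earns 17.5.
Total value = 201.5.

201.5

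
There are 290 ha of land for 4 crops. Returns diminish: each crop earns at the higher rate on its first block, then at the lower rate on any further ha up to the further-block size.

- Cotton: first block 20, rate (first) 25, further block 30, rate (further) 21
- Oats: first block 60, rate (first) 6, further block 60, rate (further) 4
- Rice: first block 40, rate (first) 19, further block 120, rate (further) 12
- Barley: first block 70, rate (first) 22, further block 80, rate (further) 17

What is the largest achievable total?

5390

Order all 8 blocks by rate: Cotton/first 25 > Barley/first 22 > Cotton/second 21 > Rice/first 19 > Barley/second 17 > Rice/second 12 > Oats/first 6 > Oats/second 4.
Fill Cotton first block (20 at 25) — 270 left.
Barley first at 22: fill all 70 — 200 left.
Fill Cotton second block (30 at 21) — 170 left.
Rice first at 19: fill all 40 — 130 left.
Barley second at 17: fill all 80 — 50 left.
50 remain; put them into Rice second at 12.
Total = 25×20 + 22×70 + 21×30 + 19×40 + 17×80 + 12×50 = 5390.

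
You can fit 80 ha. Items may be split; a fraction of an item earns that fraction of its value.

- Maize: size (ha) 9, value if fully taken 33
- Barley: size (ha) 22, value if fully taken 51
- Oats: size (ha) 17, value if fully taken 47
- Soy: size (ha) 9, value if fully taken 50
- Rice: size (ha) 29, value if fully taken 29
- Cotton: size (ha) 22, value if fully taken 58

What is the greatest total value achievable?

Rank by value-to-size ratio: Soy 50/9≈5.56, Maize 33/9≈3.67, Oats 47/17≈2.76, Cotton 58/22≈2.64, Barley 51/22≈2.32, Rice 29/29≈1.
Take all of Soy (9 ha, value 50) → 71 ha left.
Maize: take in full, 9 ha for value 33 → 62 left.
Oats: take in full, 17 ha for value 47 → 45 left.
All 22 ha of Cotton fit (value 58) → 23 remain.
All 22 ha of Barley fit (value 51) → 1 remain.
Only 1 ha remain; take 1/29 of Rice for value 29×1/29 = 1.
Total value = 240.

240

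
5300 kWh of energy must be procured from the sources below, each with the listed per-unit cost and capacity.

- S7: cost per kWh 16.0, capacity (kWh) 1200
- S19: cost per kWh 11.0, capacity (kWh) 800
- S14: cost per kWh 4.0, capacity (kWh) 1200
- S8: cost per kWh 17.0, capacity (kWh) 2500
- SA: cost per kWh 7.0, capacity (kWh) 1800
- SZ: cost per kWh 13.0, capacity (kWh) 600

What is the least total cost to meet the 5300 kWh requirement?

Cheapest first:
Take 1200 from S14 at 4.0 — need 4100 more.
Take 1800 from SA at 7.0 — need 2300 more.
S19 at 11.0: take all 800 kWh — 1500 still needed.
Take 600 from SZ at 13.0 — need 900 more.
S7 (16.0): take the remaining 900 — done.
S8: unused.
Cost = 1200×4.0 + 1800×7.0 + 800×11.0 + 600×13.0 + 900×16.0 = 48400.

48400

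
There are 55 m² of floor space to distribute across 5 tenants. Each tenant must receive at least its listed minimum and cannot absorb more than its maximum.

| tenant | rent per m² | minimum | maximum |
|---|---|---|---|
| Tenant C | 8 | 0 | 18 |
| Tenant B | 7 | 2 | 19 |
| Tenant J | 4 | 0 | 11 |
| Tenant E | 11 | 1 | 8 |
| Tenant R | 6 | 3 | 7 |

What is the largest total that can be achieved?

Meeting every minimum uses 0+2+0+1+3 = 6 m², leaving 49.
Order the tenants by rent per m²: Tenant E 11 > Tenant C 8 > Tenant B 7 > Tenant R 6 > Tenant J 4.
Tenant E: +7 to 8 (cap) ; 42 left.
Tenant C: +18 to 18 (cap) ; 24 left.
Tenant B: +17 to 19 (cap) ; 7 left.
Give Tenant R 4 more to hit its cap of 7 ; 3 left.
Tenant J has room for 11 more but only 3 remain, so it gets 3.
Total = 8×18 + 7×19 + 4×3 + 11×8 + 6×7 = 419.

419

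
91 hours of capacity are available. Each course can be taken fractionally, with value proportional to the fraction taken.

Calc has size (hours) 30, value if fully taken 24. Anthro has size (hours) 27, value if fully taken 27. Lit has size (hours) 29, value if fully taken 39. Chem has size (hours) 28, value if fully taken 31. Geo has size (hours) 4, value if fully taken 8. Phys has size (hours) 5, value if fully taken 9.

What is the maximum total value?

Sort by value density: Geo 8/4≈2, Phys 9/5≈1.8, Lit 39/29≈1.34, Chem 31/28≈1.11, Anthro 27/27≈1, Calc 24/30≈0.8.
Geo: take in full, 4 hours for value 8 ; 87 left.
Take all of Phys (5 hours, value 9) ; 82 hours left.
All 29 hours of Lit fit (value 39) ; 53 remain.
All 28 hours of Chem fit (value 31) ; 25 remain.
25 hours left: a 25/27 share of Anthro gives 27×25/27 = 25.
Total value = 112.

112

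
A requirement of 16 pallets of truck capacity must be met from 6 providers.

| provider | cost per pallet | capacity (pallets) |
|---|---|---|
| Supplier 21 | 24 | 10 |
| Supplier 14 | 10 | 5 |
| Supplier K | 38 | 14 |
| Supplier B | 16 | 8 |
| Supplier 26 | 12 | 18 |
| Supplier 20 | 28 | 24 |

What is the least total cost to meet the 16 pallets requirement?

Use providers in increasing cost order.
Supplier 14 at 10: take all 5 pallets ; 11 still needed.
Take 11 from Supplier 26 at 12 to finish.
Supplier B, Supplier 21, Supplier 20, Supplier K: unused.
Cost = 5×10 + 11×12 = 182.

182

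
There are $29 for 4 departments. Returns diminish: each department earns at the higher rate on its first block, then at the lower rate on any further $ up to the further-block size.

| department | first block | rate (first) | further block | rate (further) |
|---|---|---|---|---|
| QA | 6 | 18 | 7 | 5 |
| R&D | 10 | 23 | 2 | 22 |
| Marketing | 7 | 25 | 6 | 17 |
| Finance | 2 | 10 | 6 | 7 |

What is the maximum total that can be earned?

Treat each block as its own option and order by rate: Marketing/T1 25 > R&D/T1 23 > R&D/T2 22 > QA/T1 18 > Marketing/T2 17 > Finance/T1 10 > Finance/T2 7 > QA/T2 5.
Fill Marketing T1 block (7 at 25) ; 22 left.
R&D T1 at 23: fill all 10 ; 12 left.
R&D/T2 (22): +2 ; 10 left.
QA/T1 (18): +6 ; 4 left.
4 remain; put them into Marketing T2 at 17.
Total = 25×7 + 23×10 + 22×2 + 18×6 + 17×4 = 625.

625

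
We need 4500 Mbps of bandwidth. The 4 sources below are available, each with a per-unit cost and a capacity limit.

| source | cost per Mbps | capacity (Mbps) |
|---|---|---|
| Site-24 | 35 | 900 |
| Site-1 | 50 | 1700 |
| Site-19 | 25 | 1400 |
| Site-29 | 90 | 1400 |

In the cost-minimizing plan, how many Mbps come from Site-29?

500

Cheapest first:
Site-19 (25): use full 1400 ; 3100 Mbps to go.
Site-24 (35): use full 900 ; 2200 Mbps to go.
Site-1 (50): use full 1700 ; 500 Mbps to go.
Take 500 from Site-29 at 90 to finish.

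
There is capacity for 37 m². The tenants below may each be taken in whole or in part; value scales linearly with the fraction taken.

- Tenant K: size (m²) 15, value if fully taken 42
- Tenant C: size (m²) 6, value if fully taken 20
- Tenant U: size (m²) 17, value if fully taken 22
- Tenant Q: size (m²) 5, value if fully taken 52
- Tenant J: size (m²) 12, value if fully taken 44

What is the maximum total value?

Rank by value-to-size ratio: Tenant Q 52/5≈10.4, Tenant J 44/12≈3.67, Tenant C 20/6≈3.33, Tenant K 42/15≈2.8, Tenant U 22/17≈1.29.
All 5 m² of Tenant Q fit (value 52) → 32 remain.
Tenant J: take in full, 12 m² for value 44 → 20 left.
Take all of Tenant C (6 m², value 20) → 14 m² left.
14 m² left: a 14/15 share of Tenant K gives 42×14/15 = 39.2.
Total value = 155.2.

155.2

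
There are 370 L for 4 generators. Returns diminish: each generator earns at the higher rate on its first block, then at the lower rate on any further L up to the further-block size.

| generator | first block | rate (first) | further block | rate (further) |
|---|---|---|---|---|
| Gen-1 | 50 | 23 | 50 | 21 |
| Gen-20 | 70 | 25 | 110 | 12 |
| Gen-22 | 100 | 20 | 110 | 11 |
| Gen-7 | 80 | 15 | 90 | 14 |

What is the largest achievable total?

7430

Rank every tier by rate: Gen-20/T1 25 > Gen-1/T1 23 > Gen-1/T2 21 > Gen-22/T1 20 > Gen-7/T1 15 > Gen-7/T2 14 > Gen-20/T2 12 > Gen-22/T2 11.
Gen-20 T1 at 25: fill all 70 — 300 left.
Fill Gen-1 T1 block (50 at 23) — 250 left.
Fill Gen-1 T2 block (50 at 21) — 200 left.
Gen-22/T1 (20): +100 — 100 left.
Gen-7 T1 at 15: fill all 80 — 20 left.
20 remain; put them into Gen-7 T2 at 14.
Total = 25×70 + 23×50 + 21×50 + 20×100 + 15×80 + 14×20 = 7430.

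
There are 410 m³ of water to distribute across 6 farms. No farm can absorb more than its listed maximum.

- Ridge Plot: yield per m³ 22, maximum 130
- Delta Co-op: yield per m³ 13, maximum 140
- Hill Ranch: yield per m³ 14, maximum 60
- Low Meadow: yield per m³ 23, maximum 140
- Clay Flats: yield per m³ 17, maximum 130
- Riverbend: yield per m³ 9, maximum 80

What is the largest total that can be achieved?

8430

Rank by yield per m³: Low Meadow 23 > Ridge Plot 22 > Clay Flats 17 > Hill Ranch 14 > Delta Co-op 13 > Riverbend 9.
Low Meadow: +140 to 140 (cap) → 270 left.
Ridge Plot takes 130 to reach its cap of 130 → 140 left.
Give Clay Flats 130 to hit its cap of 130 → 10 left.
Hill Ranch: +10 (room for 60) → 10. Pool exhausted.
Total = 22×130 + 14×10 + 23×140 + 17×130 = 8430.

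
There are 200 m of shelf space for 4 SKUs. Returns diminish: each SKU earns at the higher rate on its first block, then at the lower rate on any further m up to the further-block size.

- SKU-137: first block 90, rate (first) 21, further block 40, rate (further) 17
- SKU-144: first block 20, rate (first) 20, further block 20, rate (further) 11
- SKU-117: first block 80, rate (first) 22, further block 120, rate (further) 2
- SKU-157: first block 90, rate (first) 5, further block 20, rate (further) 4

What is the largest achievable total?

Rank every tier by rate: SKU-117/tier1 22 > SKU-137/tier1 21 > SKU-144/tier1 20 > SKU-137/tier2 17 > SKU-144/tier2 11 > SKU-157/tier1 5 > SKU-157/tier2 4 > SKU-117/tier2 2.
SKU-117 tier1 at 22: fill all 80 → 120 left.
Fill SKU-137 tier1 block (90 at 21) → 30 left.
SKU-144/tier1 (20): +20 → 10 left.
SKU-137 tier2 at 17: only 10 left, fill 10.
Total = 22×80 + 21×90 + 20×20 + 17×10 = 4220.

4220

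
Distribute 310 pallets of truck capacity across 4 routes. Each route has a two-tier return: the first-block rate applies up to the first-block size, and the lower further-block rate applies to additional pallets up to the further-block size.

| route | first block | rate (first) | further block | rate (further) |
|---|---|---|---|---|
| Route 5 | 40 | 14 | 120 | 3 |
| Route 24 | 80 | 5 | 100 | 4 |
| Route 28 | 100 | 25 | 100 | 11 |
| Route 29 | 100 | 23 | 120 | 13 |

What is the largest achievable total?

Treat each block as its own option and order by rate: Route 28/tier1 25 > Route 29/tier1 23 > Route 5/tier1 14 > Route 29/tier2 13 > Route 28/tier2 11 > Route 24/tier1 5 > Route 24/tier2 4 > Route 5/tier2 3.
Fill Route 28 tier1 block (100 at 25) → 210 left.
Route 29/tier1 (23): +100 → 110 left.
Route 5/tier1 (14): +40 → 70 left.
Route 29 tier2 at 13: only 70 left, fill 70.
Total = 25×100 + 23×100 + 14×40 + 13×70 = 6270.

6270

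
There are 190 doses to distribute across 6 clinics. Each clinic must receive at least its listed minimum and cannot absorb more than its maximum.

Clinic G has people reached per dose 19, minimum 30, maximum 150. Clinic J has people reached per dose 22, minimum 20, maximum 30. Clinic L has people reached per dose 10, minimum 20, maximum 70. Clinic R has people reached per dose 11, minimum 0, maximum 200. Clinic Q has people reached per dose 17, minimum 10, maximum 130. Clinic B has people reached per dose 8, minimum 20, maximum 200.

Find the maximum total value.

Meeting every minimum uses 30+20+20+0+10+20 = 100 doses, leaving 90.
Highest people reached per dose first: Clinic J 22 > Clinic G 19 > Clinic Q 17 > Clinic R 11 > Clinic L 10 > Clinic B 8.
Clinic J takes 10 more to reach its cap of 30 → 80 left.
Clinic G has room for 120 more but only 80 remain, so it gets 110.
Total = 19×110 + 22×30 + 10×20 + 17×10 + 8×20 = 3280.

3280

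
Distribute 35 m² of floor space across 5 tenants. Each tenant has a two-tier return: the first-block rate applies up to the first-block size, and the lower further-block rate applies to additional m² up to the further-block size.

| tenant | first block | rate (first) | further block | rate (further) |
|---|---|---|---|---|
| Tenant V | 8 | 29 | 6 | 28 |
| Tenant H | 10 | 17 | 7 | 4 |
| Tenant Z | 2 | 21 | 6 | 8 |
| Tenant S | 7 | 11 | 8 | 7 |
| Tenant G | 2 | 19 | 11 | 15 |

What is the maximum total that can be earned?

755

Order all 10 blocks by rate: Tenant V/T1 29 > Tenant V/T2 28 > Tenant Z/T1 21 > Tenant G/T1 19 > Tenant H/T1 17 > Tenant G/T2 15 > Tenant S/T1 11 > Tenant Z/T2 8 > Tenant S/T2 7 > Tenant H/T2 4.
Tenant V/T1 (29): +8 — 27 left.
Tenant V T2 at 28: fill all 6 — 21 left.
Tenant Z/T1 (21): +2 — 19 left.
Fill Tenant G T1 block (2 at 19) — 17 left.
Tenant H/T1 (17): +10 — 7 left.
7 remain; put them into Tenant G T2 at 15.
Total = 29×8 + 28×6 + 21×2 + 19×2 + 17×10 + 15×7 = 755.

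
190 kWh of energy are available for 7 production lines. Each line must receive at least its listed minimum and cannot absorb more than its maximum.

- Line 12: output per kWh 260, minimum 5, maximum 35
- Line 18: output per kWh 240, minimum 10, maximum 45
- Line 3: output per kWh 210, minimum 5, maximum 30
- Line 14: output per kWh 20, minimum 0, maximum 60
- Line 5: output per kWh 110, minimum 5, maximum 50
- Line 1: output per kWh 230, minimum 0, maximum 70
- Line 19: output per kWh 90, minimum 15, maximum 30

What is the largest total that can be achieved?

42100

Meeting every minimum uses 5+10+5+0+5+0+15 = 40 kWh, leaving 150.
Rank by output per kWh: Line 12 260 > Line 18 240 > Line 1 230 > Line 3 210 > Line 5 110 > Line 19 90 > Line 14 20.
Line 12 takes 30 more to reach its cap of 35 — 120 left.
Give Line 18 35 more to hit its cap of 45 — 85 left.
Give Line 1 70 more to hit its cap of 70 — 15 left.
Line 3: +15 (room for 25) → 20. Pool exhausted.
Total = 260×35 + 240×45 + 210×20 + 110×5 + 230×70 + 90×15 = 42100.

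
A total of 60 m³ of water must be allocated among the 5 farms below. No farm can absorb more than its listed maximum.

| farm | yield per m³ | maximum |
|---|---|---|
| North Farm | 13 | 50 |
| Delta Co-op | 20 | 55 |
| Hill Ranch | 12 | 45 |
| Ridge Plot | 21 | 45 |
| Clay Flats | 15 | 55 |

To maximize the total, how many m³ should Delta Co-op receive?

Rank by yield per m³: Ridge Plot 21 > Delta Co-op 20 > Clay Flats 15 > North Farm 13 > Hill Ranch 12.
Ridge Plot: +45 to 45 (cap) — 15 left.
Only 15 left; Delta Co-op takes them to reach 15.

15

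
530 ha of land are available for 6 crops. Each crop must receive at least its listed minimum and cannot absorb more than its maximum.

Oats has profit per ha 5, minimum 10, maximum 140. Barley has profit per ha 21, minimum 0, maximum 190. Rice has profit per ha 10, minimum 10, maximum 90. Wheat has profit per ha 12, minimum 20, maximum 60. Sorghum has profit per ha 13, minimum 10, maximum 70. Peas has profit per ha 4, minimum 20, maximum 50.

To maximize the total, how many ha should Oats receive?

Meeting every minimum uses 10+0+10+20+10+20 = 70 ha, leaving 460.
Rank by profit per ha: Barley 21 > Sorghum 13 > Wheat 12 > Rice 10 > Oats 5 > Peas 4.
Barley: +190 to 190 (cap) — 270 left.
Give Sorghum 60 more to hit its cap of 70 — 210 left.
Wheat: +40 to 60 (cap) — 170 left.
Rice takes 80 more to reach its cap of 90 — 90 left.
Oats: +90 (room for 130) → 100. Pool exhausted.

100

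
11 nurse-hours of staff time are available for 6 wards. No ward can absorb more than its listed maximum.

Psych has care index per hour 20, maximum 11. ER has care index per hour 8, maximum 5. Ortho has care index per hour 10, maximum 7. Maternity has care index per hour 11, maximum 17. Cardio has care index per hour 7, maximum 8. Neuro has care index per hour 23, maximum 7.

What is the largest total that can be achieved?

241

Order the wards by care index per hour: Neuro 23 > Psych 20 > Maternity 11 > Ortho 10 > ER 8 > Cardio 7.
Give Neuro 7 to hit its cap of 7 — 4 left.
Only 4 left; Psych takes them to reach 4.
Total = 20×4 + 23×7 = 241.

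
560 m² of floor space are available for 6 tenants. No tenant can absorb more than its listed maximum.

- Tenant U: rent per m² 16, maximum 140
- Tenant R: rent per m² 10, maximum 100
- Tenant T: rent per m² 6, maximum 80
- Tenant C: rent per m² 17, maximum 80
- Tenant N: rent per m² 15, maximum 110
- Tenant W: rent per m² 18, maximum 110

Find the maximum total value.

8350

Rank by rent per m²: Tenant W 18 > Tenant C 17 > Tenant U 16 > Tenant N 15 > Tenant R 10 > Tenant T 6.
Tenant W: +110 to 110 (cap) — 450 left.
Tenant C takes 80 to reach its cap of 80 — 370 left.
Tenant U takes 140 to reach its cap of 140 — 230 left.
Tenant N: +110 to 110 (cap) — 120 left.
Give Tenant R 100 to hit its cap of 100 — 20 left.
Tenant T: +20 (room for 80) → 20. Pool exhausted.
Total = 16×140 + 10×100 + 6×20 + 17×80 + 15×110 + 18×110 = 8350.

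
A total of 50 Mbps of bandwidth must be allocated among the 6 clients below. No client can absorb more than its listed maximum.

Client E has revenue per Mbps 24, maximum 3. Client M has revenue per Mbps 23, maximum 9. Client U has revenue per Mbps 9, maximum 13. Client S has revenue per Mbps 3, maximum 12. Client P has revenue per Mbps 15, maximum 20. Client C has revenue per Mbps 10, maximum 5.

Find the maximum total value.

Rank by revenue per Mbps: Client E 24 > Client M 23 > Client P 15 > Client C 10 > Client U 9 > Client S 3.
Client E: +3 to 3 (cap) → 47 left.
Client M: +9 to 9 (cap) → 38 left.
Client P takes 20 to reach its cap of 20 → 18 left.
Give Client C 5 to hit its cap of 5 → 13 left.
Client U takes 13 to reach its cap of 13 → 0 left.
Total = 24×3 + 23×9 + 9×13 + 15×20 + 10×5 = 746.

746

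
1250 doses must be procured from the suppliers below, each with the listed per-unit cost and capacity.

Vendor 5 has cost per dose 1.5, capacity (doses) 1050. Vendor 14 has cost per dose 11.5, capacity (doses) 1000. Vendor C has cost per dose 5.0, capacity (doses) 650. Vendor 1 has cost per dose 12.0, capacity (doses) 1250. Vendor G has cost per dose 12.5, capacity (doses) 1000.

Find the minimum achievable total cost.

Use suppliers in increasing cost order.
Vendor 5 at 1.5: take all 1050 doses — 200 still needed.
Take 200 from Vendor C at 5.0 to finish.
Vendor 14, Vendor 1, Vendor G: unused.
Cost = 1050×1.5 + 200×5.0 = 2575.

2575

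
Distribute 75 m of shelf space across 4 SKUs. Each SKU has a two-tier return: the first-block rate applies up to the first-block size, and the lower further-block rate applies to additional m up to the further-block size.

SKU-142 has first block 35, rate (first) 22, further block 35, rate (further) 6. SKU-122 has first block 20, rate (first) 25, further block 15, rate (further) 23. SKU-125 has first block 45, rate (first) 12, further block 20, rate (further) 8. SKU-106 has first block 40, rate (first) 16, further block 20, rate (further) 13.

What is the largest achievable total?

Order all 8 blocks by rate: SKU-122/first 25 > SKU-122/second 23 > SKU-142/first 22 > SKU-106/first 16 > SKU-106/second 13 > SKU-125/first 12 > SKU-125/second 8 > SKU-142/second 6.
SKU-122 first at 25: fill all 20 → 55 left.
Fill SKU-122 second block (15 at 23) → 40 left.
SKU-142 first at 22: fill all 35 → 5 left.
5 remain; put them into SKU-106 first at 16.
Total = 25×20 + 23×15 + 22×35 + 16×5 = 1695.

1695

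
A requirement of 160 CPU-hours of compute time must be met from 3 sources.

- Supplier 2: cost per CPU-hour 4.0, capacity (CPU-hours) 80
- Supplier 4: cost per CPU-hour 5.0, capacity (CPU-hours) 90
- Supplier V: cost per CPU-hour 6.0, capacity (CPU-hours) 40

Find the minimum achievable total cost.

Fill from the cheapest source first.
Supplier 2 at 4.0: take all 80 CPU-hours ; 80 still needed.
Supplier 4 at 5.0: take 80 of its 90 ; requirement met.
Supplier V: unused.
Cost = 80×4.0 + 80×5.0 = 720.

720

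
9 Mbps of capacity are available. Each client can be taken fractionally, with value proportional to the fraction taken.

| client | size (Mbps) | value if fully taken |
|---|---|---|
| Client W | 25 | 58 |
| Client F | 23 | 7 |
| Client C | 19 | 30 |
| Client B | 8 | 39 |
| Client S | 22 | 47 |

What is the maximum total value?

41.32

Rank by value-to-size ratio: Client B 39/8≈4.88, Client W 58/25≈2.32, Client S 47/22≈2.14, Client C 30/19≈1.58, Client F 7/23≈0.304.
Client B: take in full, 8 Mbps for value 39 — 1 left.
Fill the last 1 Mbps with part of Client W: 1/25 of it earns 2.32.
Total value = 41.32.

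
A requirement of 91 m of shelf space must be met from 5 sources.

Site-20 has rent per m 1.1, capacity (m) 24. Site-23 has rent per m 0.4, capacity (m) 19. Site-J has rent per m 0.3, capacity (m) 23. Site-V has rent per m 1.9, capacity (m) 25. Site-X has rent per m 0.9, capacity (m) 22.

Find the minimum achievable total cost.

Use sources in increasing cost order.
Site-J (0.3): use full 23 → 68 m to go.
Take 19 from Site-23 at 0.4 → need 49 more.
Site-X at 0.9: take all 22 m → 27 still needed.
Site-20 (1.1): use full 24 → 3 m to go.
Take 3 from Site-V at 1.9 to finish.
Cost = 23×0.3 + 19×0.4 + 22×0.9 + 24×1.1 + 3×1.9 = 66.4.

66.4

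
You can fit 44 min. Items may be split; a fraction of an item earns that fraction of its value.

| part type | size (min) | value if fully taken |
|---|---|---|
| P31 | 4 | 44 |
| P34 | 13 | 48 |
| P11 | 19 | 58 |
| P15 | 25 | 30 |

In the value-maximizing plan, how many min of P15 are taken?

8

Best value per unit of size first: P31 44/4≈11, P34 48/13≈3.69, P11 58/19≈3.05, P15 30/25≈1.2.
All 4 min of P31 fit (value 44) ; 40 remain.
P34: take in full, 13 min for value 48 ; 27 left.
P11: take in full, 19 min for value 58 ; 8 left.
Only 8 min remain; take 8/25 of P15 for value 30×8/25 = 9.6.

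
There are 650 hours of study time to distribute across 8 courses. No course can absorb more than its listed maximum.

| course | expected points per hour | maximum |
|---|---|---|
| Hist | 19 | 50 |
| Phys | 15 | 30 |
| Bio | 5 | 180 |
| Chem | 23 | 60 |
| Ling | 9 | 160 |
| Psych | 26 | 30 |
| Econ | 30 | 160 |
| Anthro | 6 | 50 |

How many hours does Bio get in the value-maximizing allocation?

110

Highest expected points per hour first: Econ 30 > Psych 26 > Chem 23 > Hist 19 > Phys 15 > Ling 9 > Anthro 6 > Bio 5.
Give Econ 160 to hit its cap of 160 → 490 left.
Give Psych 30 to hit its cap of 30 → 460 left.
Give Chem 60 to hit its cap of 60 → 400 left.
Give Hist 50 to hit its cap of 50 → 350 left.
Phys: +30 to 30 (cap) → 320 left.
Give Ling 160 to hit its cap of 160 → 160 left.
Give Anthro 50 to hit its cap of 50 → 110 left.
Only 110 left; Bio takes them to reach 110.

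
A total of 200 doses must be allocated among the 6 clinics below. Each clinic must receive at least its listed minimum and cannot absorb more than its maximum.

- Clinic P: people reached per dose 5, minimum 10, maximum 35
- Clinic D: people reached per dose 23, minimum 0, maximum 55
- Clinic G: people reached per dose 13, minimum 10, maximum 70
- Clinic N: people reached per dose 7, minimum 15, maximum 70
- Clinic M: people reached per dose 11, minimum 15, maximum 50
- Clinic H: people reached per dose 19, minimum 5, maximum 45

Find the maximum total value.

3220

Meeting every minimum uses 10+0+10+15+15+5 = 55 doses, leaving 145.
Order the clinics by people reached per dose: Clinic D 23 > Clinic H 19 > Clinic G 13 > Clinic M 11 > Clinic N 7 > Clinic P 5.
Give Clinic D 55 more to hit its cap of 55 → 90 left.
Give Clinic H 40 more to hit its cap of 45 → 50 left.
Clinic G: +50 (room for 60) → 60. Pool exhausted.
Total = 5×10 + 23×55 + 13×60 + 7×15 + 11×15 + 19×45 = 3220.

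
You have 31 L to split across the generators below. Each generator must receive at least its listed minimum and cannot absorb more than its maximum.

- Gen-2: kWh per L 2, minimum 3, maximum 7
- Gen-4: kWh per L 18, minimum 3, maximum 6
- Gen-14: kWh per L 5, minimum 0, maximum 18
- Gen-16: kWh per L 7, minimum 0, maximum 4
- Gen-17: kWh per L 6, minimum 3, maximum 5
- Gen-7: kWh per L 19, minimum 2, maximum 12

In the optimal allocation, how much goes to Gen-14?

1

Meeting every minimum uses 3+3+0+0+3+2 = 11 L, leaving 20.
Rank by kWh per L: Gen-7 19 > Gen-4 18 > Gen-16 7 > Gen-17 6 > Gen-14 5 > Gen-2 2.
Gen-7: +10 to 12 (cap) — 10 left.
Gen-4 takes 3 more to reach its cap of 6 — 7 left.
Gen-16: +4 to 4 (cap) — 3 left.
Gen-17: +2 to 5 (cap) — 1 left.
Only 1 left; Gen-14 takes them to reach 1.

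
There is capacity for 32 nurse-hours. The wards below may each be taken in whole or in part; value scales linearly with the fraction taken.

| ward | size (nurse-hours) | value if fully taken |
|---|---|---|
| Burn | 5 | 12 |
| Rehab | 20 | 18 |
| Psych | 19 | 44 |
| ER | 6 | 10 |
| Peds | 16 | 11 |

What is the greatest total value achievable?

67.8

Best value per unit of size first: Burn 12/5≈2.4, Psych 44/19≈2.32, ER 10/6≈1.67, Rehab 18/20≈0.9, Peds 11/16≈0.688.
Burn: take in full, 5 nurse-hours for value 12 — 27 left.
Psych: take in full, 19 nurse-hours for value 44 — 8 left.
ER: take in full, 6 nurse-hours for value 10 — 2 left.
Only 2 nurse-hours remain; take 2/20 of Rehab for value 18×2/20 = 1.8.
Total value = 67.8.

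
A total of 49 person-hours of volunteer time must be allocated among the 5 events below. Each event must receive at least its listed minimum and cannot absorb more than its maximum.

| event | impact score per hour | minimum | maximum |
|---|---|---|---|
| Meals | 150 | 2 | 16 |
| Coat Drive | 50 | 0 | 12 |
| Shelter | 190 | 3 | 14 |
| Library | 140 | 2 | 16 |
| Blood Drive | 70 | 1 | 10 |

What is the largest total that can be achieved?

Meeting every minimum uses 2+0+3+2+1 = 8 person-hours, leaving 41.
Order the events by impact score per hour: Shelter 190 > Meals 150 > Library 140 > Blood Drive 70 > Coat Drive 50.
Give Shelter 11 more to hit its cap of 14 ; 30 left.
Give Meals 14 more to hit its cap of 16 ; 16 left.
Library takes 14 more to reach its cap of 16 ; 2 left.
Only 2 left; Blood Drive takes them to reach 3.
Total = 150×16 + 190×14 + 140×16 + 70×3 = 7510.

7510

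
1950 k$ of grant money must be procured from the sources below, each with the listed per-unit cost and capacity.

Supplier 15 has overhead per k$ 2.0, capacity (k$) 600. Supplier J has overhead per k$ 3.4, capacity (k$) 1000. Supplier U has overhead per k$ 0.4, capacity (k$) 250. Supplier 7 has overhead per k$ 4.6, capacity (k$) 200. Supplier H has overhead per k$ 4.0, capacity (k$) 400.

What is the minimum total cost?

5100

Use sources in increasing cost order.
Supplier U (0.4): use full 250 ; 1700 k$ to go.
Supplier 15 (2.0): use full 600 ; 1100 k$ to go.
Supplier J (3.4): use full 1000 ; 100 k$ to go.
Supplier H (4.0): take the remaining 100 ; done.
Supplier 7: unused.
Cost = 250×0.4 + 600×2.0 + 1000×3.4 + 100×4.0 = 5100.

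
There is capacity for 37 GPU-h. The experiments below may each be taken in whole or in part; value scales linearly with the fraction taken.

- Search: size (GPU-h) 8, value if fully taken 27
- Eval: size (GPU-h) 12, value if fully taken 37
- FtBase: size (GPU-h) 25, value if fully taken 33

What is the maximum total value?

Rank by value-to-size ratio: Search 27/8≈3.38, Eval 37/12≈3.08, FtBase 33/25≈1.32.
All 8 GPU-h of Search fit (value 27) → 29 remain.
Eval: take in full, 12 GPU-h for value 37 → 17 left.
Fill the last 17 GPU-h with part of FtBase: 17/25 of it earns 22.44.
Total value = 86.44.

86.44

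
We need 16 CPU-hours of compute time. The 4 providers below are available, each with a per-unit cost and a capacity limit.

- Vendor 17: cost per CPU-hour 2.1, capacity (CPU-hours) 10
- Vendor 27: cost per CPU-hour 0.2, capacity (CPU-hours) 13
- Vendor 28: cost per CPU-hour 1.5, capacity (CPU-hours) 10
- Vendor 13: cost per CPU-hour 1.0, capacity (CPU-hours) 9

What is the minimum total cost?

Use providers in increasing cost order.
Vendor 27 at 0.2: take all 13 CPU-hours — 3 still needed.
Vendor 13 at 1.0: take 3 of its 9 — requirement met.
Vendor 28, Vendor 17: unused.
Cost = 13×0.2 + 3×1.0 = 5.6.

5.6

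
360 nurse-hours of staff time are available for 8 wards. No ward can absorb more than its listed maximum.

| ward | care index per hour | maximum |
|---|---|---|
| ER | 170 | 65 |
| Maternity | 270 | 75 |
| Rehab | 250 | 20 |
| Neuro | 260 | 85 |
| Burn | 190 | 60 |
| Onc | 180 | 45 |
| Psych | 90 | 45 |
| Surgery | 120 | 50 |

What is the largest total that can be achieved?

79100

Order the wards by care index per hour: Maternity 270 > Neuro 260 > Rehab 250 > Burn 190 > Onc 180 > ER 170 > Surgery 120 > Psych 90.
Maternity takes 75 to reach its cap of 75 ; 285 left.
Neuro: +85 to 85 (cap) ; 200 left.
Rehab: +20 to 20 (cap) ; 180 left.
Give Burn 60 to hit its cap of 60 ; 120 left.
Onc: +45 to 45 (cap) ; 75 left.
ER: +65 to 65 (cap) ; 10 left.
Surgery: +10 (room for 50) → 10. Pool exhausted.
Total = 170×65 + 270×75 + 250×20 + 260×85 + 190×60 + 180×45 + 120×10 = 79100.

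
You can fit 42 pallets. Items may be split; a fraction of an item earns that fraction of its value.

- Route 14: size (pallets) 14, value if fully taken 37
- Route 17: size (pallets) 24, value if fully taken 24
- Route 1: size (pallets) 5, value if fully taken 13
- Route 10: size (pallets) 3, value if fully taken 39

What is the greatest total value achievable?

109

Best value per unit of size first: Route 10 39/3≈13, Route 14 37/14≈2.64, Route 1 13/5≈2.6, Route 17 24/24≈1.
All 3 pallets of Route 10 fit (value 39) ; 39 remain.
All 14 pallets of Route 14 fit (value 37) ; 25 remain.
Take all of Route 1 (5 pallets, value 13) ; 20 pallets left.
20 pallets left: a 20/24 share of Route 17 gives 24×20/24 = 20.
Total value = 109.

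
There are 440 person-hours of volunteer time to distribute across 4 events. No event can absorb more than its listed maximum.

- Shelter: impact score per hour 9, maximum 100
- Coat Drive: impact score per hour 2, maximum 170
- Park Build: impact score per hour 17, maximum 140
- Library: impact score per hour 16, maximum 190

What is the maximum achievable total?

6340

Rank by impact score per hour: Park Build 17 > Library 16 > Shelter 9 > Coat Drive 2.
Give Park Build 140 to hit its cap of 140 → 300 left.
Give Library 190 to hit its cap of 190 → 110 left.
Give Shelter 100 to hit its cap of 100 → 10 left.
Coat Drive has room for 170 but only 10 remain, so it gets 10.
Total = 9×100 + 2×10 + 17×140 + 16×190 = 6340.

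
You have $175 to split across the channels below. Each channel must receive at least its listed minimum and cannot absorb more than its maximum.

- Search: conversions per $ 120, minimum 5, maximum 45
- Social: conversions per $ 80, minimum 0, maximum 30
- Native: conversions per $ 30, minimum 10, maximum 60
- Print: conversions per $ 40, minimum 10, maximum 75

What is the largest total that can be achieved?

11550

Meeting every minimum uses 5+0+10+10 = 25 $, leaving 150.
Highest conversions per $ first: Search 120 > Social 80 > Print 40 > Native 30.
Give Search 40 more to hit its cap of 45 ; 110 left.
Give Social 30 more to hit its cap of 30 ; 80 left.
Give Print 65 more to hit its cap of 75 ; 15 left.
Native has room for 50 more but only 15 remain, so it gets 25.
Total = 120×45 + 80×30 + 30×25 + 40×75 = 11550.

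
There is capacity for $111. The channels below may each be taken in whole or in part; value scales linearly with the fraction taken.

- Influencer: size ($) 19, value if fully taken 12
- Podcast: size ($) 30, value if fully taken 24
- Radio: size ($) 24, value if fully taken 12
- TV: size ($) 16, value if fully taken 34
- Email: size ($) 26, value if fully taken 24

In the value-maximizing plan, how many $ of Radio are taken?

20

Sort by value density: TV 34/16≈2.12, Email 24/26≈0.923, Podcast 24/30≈0.8, Influencer 12/19≈0.632, Radio 12/24≈0.5.
TV: take in full, 16 $ for value 34 → 95 left.
All 26 $ of Email fit (value 24) → 69 remain.
Podcast: take in full, 30 $ for value 24 → 39 left.
All 19 $ of Influencer fit (value 12) → 20 remain.
20 $ left: a 20/24 share of Radio gives 12×20/24 = 10.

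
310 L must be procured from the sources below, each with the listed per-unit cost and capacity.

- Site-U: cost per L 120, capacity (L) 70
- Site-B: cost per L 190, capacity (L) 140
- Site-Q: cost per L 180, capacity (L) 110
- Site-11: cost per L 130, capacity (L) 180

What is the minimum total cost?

42600

Use sources in increasing cost order.
Site-U at 120: take all 70 L ; 240 still needed.
Site-11 (130): use full 180 ; 60 L to go.
Site-Q at 180: take 60 of its 110 ; requirement met.
Site-B: unused.
Cost = 70×120 + 180×130 + 60×180 = 42600.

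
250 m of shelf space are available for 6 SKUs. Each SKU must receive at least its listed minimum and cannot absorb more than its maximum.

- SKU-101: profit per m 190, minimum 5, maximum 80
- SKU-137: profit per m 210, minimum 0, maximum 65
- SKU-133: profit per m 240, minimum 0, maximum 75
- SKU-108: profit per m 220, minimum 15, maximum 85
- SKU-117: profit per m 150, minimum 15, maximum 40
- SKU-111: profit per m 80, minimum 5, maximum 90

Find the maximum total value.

53950

Meeting every minimum uses 5+0+0+15+15+5 = 40 m, leaving 210.
Order the SKUs by profit per m: SKU-133 240 > SKU-108 220 > SKU-137 210 > SKU-101 190 > SKU-117 150 > SKU-111 80.
SKU-133 takes 75 more to reach its cap of 75 — 135 left.
SKU-108: +70 to 85 (cap) — 65 left.
Give SKU-137 65 more to hit its cap of 65 — 0 left.
Total = 190×5 + 210×65 + 240×75 + 220×85 + 150×15 + 80×5 = 53950.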